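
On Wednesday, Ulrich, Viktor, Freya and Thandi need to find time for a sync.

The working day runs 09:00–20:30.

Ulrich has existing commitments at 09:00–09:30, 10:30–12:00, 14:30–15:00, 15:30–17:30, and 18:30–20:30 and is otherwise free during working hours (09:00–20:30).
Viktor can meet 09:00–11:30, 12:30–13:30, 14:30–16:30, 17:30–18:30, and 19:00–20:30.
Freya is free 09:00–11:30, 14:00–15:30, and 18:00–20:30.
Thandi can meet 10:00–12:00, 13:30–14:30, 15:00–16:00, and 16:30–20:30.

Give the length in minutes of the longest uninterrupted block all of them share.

Ulrich free within 09:00–20:30: 09:30–10:30, 12:00–14:30, 15:00–15:30, 17:30–18:30.
Ulrich ∩ Viktor: 09:30–10:30, 12:30–13:30, 15:00–15:30, 17:30–18:30.
Ulrich ∩ Viktor ∩ Freya: 09:30–10:30, 15:00–15:30, 18:00–18:30.
Ulrich ∩ Viktor ∩ Freya ∩ Thandi: 10:00–10:30, 15:00–15:30, 18:00–18:30.
Common window lengths: 30, 30, 30 min; longest is 30.

30 minutes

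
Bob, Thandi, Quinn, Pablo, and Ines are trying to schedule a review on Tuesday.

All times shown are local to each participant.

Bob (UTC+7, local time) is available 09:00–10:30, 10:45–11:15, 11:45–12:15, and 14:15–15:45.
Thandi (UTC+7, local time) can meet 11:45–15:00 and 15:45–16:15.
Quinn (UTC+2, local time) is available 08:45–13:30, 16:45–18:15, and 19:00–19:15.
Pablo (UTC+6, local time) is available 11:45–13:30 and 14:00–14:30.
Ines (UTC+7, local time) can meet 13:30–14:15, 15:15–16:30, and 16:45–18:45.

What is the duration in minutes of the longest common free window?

0 minutes

Bob → UTC: 02:00–03:30, 03:45–04:15, 04:45–05:15, 07:15–08:45.
Thandi → UTC: 04:45–08:00, 08:45–09:15.
Quinn → UTC: 06:45–11:30, 14:45–16:15, 17:00–17:15.
Pablo → UTC: 05:45–07:30, 08:00–08:30.
Ines → UTC: 06:30–07:15, 08:15–09:30, 09:45–11:45.
Bob ∩ Thandi: 04:45–05:15, 07:15–08:00.
Bob ∩ Thandi ∩ Quinn: 07:15–08:00.
Bob ∩ Thandi ∩ Quinn ∩ Pablo: 07:15–07:30.
Bob ∩ Thandi ∩ Quinn ∩ Pablo ∩ Ines: (none).
No common window.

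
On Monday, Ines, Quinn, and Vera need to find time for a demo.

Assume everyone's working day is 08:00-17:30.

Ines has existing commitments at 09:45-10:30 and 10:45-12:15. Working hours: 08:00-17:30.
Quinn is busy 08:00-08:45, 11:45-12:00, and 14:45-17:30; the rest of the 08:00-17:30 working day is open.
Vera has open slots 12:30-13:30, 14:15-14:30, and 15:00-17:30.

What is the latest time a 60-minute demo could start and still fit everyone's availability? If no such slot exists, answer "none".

12:30

Ines free within 08:00–17:30: 08:00–09:45, 10:30–10:45, 12:15–17:30.
Quinn free within 08:00–17:30: 08:45–11:45, 12:00–14:45.
Ines ∩ Quinn: 08:45–09:45, 10:30–10:45, 12:15–14:45.
Ines ∩ Quinn ∩ Vera: 12:30–13:30, 14:15–14:30.
Windows ≥ 60 min: 12:30–13:30.
Latest start in the last window 12:30–13:30 is 13:30 − 60 min = 12:30.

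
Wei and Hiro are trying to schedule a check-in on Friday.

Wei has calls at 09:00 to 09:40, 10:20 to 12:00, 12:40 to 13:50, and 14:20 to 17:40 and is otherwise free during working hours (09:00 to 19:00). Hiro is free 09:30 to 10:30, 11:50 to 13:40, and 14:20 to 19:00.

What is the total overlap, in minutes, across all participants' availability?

160 minutes

Wei free within 09:00–19:00: 09:40–10:20, 12:00–12:40, 13:50–14:20, 17:40–19:00.
Wei ∩ Hiro: 09:40–10:20, 12:00–12:40, 17:40–19:00.
Total common minutes: 40 + 40 + 80 = 160.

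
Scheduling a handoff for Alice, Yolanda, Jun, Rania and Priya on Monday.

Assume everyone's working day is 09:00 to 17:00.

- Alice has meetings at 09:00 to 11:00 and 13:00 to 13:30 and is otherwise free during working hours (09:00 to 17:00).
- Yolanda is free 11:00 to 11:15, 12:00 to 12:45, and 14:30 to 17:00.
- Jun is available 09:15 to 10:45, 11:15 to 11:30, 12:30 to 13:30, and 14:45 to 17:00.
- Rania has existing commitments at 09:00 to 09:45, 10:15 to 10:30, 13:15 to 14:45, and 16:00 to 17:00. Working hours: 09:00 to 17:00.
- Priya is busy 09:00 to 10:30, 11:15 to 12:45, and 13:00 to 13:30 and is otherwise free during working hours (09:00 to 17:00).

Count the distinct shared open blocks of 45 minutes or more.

1

Alice free within 09:00–17:00: 11:00–13:00, 13:30–17:00.
Rania free within 09:00–17:00: 09:45–10:15, 10:30–13:15, 14:45–16:00.
Priya free within 09:00–17:00: 10:30–11:15, 12:45–13:00, 13:30–17:00.
Alice ∩ Yolanda: 11:00–11:15, 12:00–12:45, 14:30–17:00.
Alice ∩ Yolanda ∩ Jun: 12:30–12:45, 14:45–17:00.
Alice ∩ Yolanda ∩ Jun ∩ Rania: 12:30–12:45, 14:45–16:00.
Alice ∩ Yolanda ∩ Jun ∩ Rania ∩ Priya: 14:45–16:00.
Windows ≥ 45 min: 14:45–16:00.
That's 1 window.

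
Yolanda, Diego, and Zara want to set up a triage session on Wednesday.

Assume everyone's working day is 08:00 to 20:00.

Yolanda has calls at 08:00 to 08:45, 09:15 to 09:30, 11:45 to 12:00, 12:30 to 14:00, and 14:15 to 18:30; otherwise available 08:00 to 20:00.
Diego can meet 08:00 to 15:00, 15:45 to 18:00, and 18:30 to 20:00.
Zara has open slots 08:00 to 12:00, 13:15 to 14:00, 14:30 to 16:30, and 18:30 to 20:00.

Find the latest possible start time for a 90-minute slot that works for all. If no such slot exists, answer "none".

18:30

Yolanda free within 08:00–20:00: 08:45–09:15, 09:30–11:45, 12:00–12:30, 14:00–14:15, 18:30–20:00.
Yolanda ∩ Diego: 08:45–09:15, 09:30–11:45, 12:00–12:30, 14:00–14:15, 18:30–20:00.
Yolanda ∩ Diego ∩ Zara: 08:45–09:15, 09:30–11:45, 18:30–20:00.
Windows ≥ 90 min: 09:30–11:45, 18:30–20:00.
Latest start in the last window 18:30–20:00 is 20:00 − 90 min = 18:30.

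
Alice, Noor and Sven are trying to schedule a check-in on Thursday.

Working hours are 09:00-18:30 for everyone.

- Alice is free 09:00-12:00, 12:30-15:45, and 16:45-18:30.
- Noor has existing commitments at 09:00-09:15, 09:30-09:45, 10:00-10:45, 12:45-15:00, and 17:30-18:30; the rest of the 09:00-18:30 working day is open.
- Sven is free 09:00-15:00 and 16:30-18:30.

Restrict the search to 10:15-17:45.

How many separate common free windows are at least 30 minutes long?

Noor free within 09:00–18:30: 09:15–09:30, 09:45–10:00, 10:45–12:45, 15:00–17:30.
Alice ∩ Noor: 09:15–09:30, 09:45–10:00, 10:45–12:00, 12:30–12:45, 15:00–15:45, 16:45–17:30.
Alice ∩ Noor ∩ Sven: 09:15–09:30, 09:45–10:00, 10:45–12:00, 12:30–12:45, 16:45–17:30.
Restricted to 10:15–17:45: 10:45–12:00, 12:30–12:45, 16:45–17:30.
Windows ≥ 30 min: 10:45–12:00, 16:45–17:30.
That's 2 windows.

2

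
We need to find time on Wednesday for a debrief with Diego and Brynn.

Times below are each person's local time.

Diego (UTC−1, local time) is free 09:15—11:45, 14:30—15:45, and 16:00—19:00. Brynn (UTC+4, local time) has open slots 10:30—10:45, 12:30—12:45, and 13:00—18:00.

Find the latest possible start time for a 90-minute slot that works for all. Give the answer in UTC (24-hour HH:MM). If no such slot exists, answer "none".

11:15

Diego → UTC: 10:15–12:45, 15:30–16:45, 17:00–20:00.
Brynn → UTC: 06:30–06:45, 08:30–08:45, 09:00–14:00.
Diego ∩ Brynn: 10:15–12:45.
Windows ≥ 90 min: 10:15–12:45.
Latest start in the last window 10:15–12:45 is 12:45 − 90 min = 11:15.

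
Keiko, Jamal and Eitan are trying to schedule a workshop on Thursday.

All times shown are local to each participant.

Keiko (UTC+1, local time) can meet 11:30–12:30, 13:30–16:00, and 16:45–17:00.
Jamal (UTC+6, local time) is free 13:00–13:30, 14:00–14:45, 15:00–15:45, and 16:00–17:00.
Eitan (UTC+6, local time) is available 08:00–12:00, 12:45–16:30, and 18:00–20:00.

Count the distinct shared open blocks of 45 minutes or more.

Keiko → UTC: 10:30–11:30, 12:30–15:00, 15:45–16:00.
Jamal → UTC: 07:00–07:30, 08:00–08:45, 09:00–09:45, 10:00–11:00.
Eitan → UTC: 02:00–06:00, 06:45–10:30, 12:00–14:00.
Keiko ∩ Jamal: 10:30–11:00.
Keiko ∩ Jamal ∩ Eitan: (none).
Windows ≥ 45 min: (none).
That's 0 windows.

0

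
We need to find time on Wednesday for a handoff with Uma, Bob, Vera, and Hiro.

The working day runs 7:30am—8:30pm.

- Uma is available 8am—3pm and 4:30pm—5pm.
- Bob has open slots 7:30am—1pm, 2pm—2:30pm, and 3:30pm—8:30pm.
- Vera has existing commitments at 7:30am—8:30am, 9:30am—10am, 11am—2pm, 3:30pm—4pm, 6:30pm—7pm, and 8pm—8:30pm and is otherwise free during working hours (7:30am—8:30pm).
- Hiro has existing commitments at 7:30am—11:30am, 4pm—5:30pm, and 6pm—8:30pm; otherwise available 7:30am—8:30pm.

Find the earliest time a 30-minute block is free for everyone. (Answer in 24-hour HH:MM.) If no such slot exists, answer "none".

Vera free within 07:30–20:30: 08:30–09:30, 10:00–11:00, 14:00–15:30, 16:00–18:30, 19:00–20:00.
Hiro free within 07:30–20:30: 11:30–16:00, 17:30–18:00.
Uma ∩ Bob: 08:00–13:00, 14:00–14:30, 16:30–17:00.
Uma ∩ Bob ∩ Vera: 08:30–09:30, 10:00–11:00, 14:00–14:30, 16:30–17:00.
Uma ∩ Bob ∩ Vera ∩ Hiro: 14:00–14:30.
Windows ≥ 30 min: 14:00–14:30.
Earliest such window starts at 14:00.

14:00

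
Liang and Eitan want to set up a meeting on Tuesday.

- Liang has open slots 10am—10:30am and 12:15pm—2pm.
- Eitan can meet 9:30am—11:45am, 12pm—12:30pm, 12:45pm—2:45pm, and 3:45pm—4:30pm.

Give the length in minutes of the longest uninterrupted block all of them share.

75 minutes

Liang ∩ Eitan: 10:00–10:30, 12:15–12:30, 12:45–14:00.
Common window lengths: 30, 15, 75 min; longest is 75.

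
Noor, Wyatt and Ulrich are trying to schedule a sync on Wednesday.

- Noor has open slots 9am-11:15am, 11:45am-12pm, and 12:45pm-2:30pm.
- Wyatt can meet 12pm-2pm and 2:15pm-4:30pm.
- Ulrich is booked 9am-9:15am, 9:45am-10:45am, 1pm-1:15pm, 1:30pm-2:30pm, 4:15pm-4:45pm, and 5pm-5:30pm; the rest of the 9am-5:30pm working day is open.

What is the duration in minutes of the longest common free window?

15 minutes

Ulrich free within 09:00–17:30: 09:15–09:45, 10:45–13:00, 13:15–13:30, 14:30–16:15, 16:45–17:00.
Noor ∩ Wyatt: 12:45–14:00, 14:15–14:30.
Noor ∩ Wyatt ∩ Ulrich: 12:45–13:00, 13:15–13:30.
Common window lengths: 15, 15 min; longest is 15.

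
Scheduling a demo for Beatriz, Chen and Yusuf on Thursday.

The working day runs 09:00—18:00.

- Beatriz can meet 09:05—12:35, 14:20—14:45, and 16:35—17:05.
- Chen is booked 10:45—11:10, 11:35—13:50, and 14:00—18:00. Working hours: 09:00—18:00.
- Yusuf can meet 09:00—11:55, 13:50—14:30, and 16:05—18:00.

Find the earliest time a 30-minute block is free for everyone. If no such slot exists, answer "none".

09:05

Chen free within 09:00–18:00: 09:00–10:45, 11:10–11:35, 13:50–14:00.
Beatriz ∩ Chen: 09:05–10:45, 11:10–11:35.
Beatriz ∩ Chen ∩ Yusuf: 09:05–10:45, 11:10–11:35.
Windows ≥ 30 min: 09:05–10:45.
Earliest such window starts at 09:05.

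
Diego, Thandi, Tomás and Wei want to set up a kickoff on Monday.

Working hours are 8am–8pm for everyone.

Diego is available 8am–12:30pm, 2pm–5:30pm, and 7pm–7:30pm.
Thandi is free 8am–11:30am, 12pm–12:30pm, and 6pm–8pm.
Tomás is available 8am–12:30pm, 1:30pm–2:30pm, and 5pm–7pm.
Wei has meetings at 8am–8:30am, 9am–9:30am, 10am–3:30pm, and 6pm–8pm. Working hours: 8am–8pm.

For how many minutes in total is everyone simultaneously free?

Wei free within 08:00–20:00: 08:30–09:00, 09:30–10:00, 15:30–18:00.
Diego ∩ Thandi: 08:00–11:30, 12:00–12:30, 19:00–19:30.
Diego ∩ Thandi ∩ Tomás: 08:00–11:30, 12:00–12:30.
Diego ∩ Thandi ∩ Tomás ∩ Wei: 08:30–09:00, 09:30–10:00.
Total common minutes: 30 + 30 = 60.

60 minutes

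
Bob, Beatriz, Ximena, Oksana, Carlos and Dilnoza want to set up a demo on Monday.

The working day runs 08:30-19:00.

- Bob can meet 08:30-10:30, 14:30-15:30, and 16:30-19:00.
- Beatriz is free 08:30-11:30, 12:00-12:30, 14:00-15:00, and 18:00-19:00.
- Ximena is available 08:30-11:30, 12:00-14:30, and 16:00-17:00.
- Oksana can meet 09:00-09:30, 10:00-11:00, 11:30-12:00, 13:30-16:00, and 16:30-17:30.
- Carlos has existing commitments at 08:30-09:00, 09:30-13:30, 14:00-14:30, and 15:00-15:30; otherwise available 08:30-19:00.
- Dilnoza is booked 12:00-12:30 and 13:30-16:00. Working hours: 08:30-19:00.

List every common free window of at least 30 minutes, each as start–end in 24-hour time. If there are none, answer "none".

09:00–09:30

Carlos free within 08:30–19:00: 09:00–09:30, 13:30–14:00, 14:30–15:00, 15:30–19:00.
Dilnoza free within 08:30–19:00: 08:30–12:00, 12:30–13:30, 16:00–19:00.
Bob ∩ Beatriz: 08:30–10:30, 14:30–15:00, 18:00–19:00.
Bob ∩ Beatriz ∩ Ximena: 08:30–10:30.
Bob ∩ Beatriz ∩ Ximena ∩ Oksana: 09:00–09:30, 10:00–10:30.
Bob ∩ Beatriz ∩ Ximena ∩ Oksana ∩ Carlos: 09:00–09:30.
Bob ∩ Beatriz ∩ Ximena ∩ Oksana ∩ Carlos ∩ Dilnoza: 09:00–09:30.
Windows ≥ 30 min: 09:00–09:30.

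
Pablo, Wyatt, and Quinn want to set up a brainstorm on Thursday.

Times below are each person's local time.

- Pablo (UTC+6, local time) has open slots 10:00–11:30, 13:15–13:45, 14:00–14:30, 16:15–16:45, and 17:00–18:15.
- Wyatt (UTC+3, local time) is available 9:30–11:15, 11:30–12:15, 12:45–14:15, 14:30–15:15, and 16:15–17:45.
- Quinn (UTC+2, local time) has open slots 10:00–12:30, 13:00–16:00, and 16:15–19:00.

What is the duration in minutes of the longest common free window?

45 minutes

Pablo → UTC: 04:00–05:30, 07:15–07:45, 08:00–08:30, 10:15–10:45, 11:00–12:15.
Wyatt → UTC: 06:30–08:15, 08:30–09:15, 09:45–11:15, 11:30–12:15, 13:15–14:45.
Quinn → UTC: 08:00–10:30, 11:00–14:00, 14:15–17:00.
Pablo ∩ Wyatt: 07:15–07:45, 08:00–08:15, 10:15–10:45, 11:00–11:15, 11:30–12:15.
Pablo ∩ Wyatt ∩ Quinn: 08:00–08:15, 10:15–10:30, 11:00–11:15, 11:30–12:15.
Common window lengths: 15, 15, 15, 45 min; longest is 45.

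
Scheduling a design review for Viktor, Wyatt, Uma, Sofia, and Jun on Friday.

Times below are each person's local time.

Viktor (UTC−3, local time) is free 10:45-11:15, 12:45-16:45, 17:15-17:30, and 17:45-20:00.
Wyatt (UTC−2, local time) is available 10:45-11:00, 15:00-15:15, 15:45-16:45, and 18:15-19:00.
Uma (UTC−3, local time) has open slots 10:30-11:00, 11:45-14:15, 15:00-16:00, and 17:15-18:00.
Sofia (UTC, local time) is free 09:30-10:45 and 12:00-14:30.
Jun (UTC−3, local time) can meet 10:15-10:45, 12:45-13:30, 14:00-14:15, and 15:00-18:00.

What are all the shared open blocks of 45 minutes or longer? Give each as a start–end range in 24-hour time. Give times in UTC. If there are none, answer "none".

Viktor → UTC: 13:45–14:15, 15:45–19:45, 20:15–20:30, 20:45–23:00.
Wyatt → UTC: 12:45–13:00, 17:00–17:15, 17:45–18:45, 20:15–21:00.
Uma → UTC: 13:30–14:00, 14:45–17:15, 18:00–19:00, 20:15–21:00.
Sofia → UTC: 09:30–10:45, 12:00–14:30.
Jun → UTC: 13:15–13:45, 15:45–16:30, 17:00–17:15, 18:00–21:00.
Viktor ∩ Wyatt: 17:00–17:15, 17:45–18:45, 20:15–20:30, 20:45–21:00.
Viktor ∩ Wyatt ∩ Uma: 17:00–17:15, 18:00–18:45, 20:15–20:30, 20:45–21:00.
Viktor ∩ Wyatt ∩ Uma ∩ Sofia: (none).
Viktor ∩ Wyatt ∩ Uma ∩ Sofia ∩ Jun: (none).
Windows ≥ 45 min: (none).

none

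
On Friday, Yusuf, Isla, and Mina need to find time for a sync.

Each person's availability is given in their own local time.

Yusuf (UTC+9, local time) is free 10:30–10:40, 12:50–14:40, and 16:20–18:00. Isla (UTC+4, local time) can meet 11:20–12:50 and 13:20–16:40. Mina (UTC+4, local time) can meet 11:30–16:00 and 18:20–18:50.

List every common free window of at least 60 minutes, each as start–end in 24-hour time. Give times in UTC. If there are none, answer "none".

Yusuf → UTC: 01:30–01:40, 03:50–05:40, 07:20–09:00.
Isla → UTC: 07:20–08:50, 09:20–12:40.
Mina → UTC: 07:30–12:00, 14:20–14:50.
Yusuf ∩ Isla: 07:20–08:50.
Yusuf ∩ Isla ∩ Mina: 07:30–08:50.
Windows ≥ 60 min: 07:30–08:50.

07:30–08:50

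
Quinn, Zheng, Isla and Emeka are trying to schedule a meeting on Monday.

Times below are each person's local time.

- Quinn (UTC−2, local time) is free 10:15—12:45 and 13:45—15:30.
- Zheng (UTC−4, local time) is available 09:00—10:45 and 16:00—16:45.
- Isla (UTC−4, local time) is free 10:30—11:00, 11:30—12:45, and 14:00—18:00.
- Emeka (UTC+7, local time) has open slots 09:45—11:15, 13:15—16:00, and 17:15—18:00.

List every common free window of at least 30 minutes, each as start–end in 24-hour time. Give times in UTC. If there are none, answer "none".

none

Quinn → UTC: 12:15–14:45, 15:45–17:30.
Zheng → UTC: 13:00–14:45, 20:00–20:45.
Isla → UTC: 14:30–15:00, 15:30–16:45, 18:00–22:00.
Emeka → UTC: 02:45–04:15, 06:15–09:00, 10:15–11:00.
Quinn ∩ Zheng: 13:00–14:45.
Quinn ∩ Zheng ∩ Isla: 14:30–14:45.
Quinn ∩ Zheng ∩ Isla ∩ Emeka: (none).
Windows ≥ 30 min: (none).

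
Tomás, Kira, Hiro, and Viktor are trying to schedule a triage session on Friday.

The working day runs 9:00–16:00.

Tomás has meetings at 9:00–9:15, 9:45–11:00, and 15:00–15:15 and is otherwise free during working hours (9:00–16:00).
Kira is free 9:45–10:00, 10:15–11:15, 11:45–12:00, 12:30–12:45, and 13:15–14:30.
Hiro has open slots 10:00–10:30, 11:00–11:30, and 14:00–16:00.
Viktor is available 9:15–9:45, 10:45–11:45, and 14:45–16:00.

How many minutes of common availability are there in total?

15 minutes

Tomás free within 09:00–16:00: 09:15–09:45, 11:00–15:00, 15:15–16:00.
Tomás ∩ Kira: 11:00–11:15, 11:45–12:00, 12:30–12:45, 13:15–14:30.
Tomás ∩ Kira ∩ Hiro: 11:00–11:15, 14:00–14:30.
Tomás ∩ Kira ∩ Hiro ∩ Viktor: 11:00–11:15.
Total common minutes: 15.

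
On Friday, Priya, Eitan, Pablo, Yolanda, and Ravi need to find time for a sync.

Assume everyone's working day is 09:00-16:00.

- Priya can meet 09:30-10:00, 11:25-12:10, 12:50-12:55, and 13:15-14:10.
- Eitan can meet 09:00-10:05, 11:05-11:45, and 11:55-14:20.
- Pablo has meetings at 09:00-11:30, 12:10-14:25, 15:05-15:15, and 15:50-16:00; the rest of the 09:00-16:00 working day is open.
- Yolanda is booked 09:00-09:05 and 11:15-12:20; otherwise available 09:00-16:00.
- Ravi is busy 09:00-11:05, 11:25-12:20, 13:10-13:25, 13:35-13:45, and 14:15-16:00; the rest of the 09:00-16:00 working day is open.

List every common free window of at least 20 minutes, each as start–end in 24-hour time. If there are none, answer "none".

Pablo free within 09:00–16:00: 11:30–12:10, 14:25–15:05, 15:15–15:50.
Yolanda free within 09:00–16:00: 09:05–11:15, 12:20–16:00.
Ravi free within 09:00–16:00: 11:05–11:25, 12:20–13:10, 13:25–13:35, 13:45–14:15.
Priya ∩ Eitan: 09:30–10:00, 11:25–11:45, 11:55–12:10, 12:50–12:55, 13:15–14:10.
Priya ∩ Eitan ∩ Pablo: 11:30–11:45, 11:55–12:10.
Priya ∩ Eitan ∩ Pablo ∩ Yolanda: (none).
Priya ∩ Eitan ∩ Pablo ∩ Yolanda ∩ Ravi: (none).
Windows ≥ 20 min: (none).

none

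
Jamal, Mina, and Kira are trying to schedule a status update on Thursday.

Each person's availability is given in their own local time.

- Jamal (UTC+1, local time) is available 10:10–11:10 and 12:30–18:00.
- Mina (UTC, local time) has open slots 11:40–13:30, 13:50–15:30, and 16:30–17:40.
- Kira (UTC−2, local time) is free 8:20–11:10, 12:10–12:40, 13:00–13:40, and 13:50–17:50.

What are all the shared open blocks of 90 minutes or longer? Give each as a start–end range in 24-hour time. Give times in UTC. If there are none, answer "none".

Jamal → UTC: 09:10–10:10, 11:30–17:00.
Mina → UTC: 11:40–13:30, 13:50–15:30, 16:30–17:40.
Kira → UTC: 10:20–13:10, 14:10–14:40, 15:00–15:40, 15:50–19:50.
Jamal ∩ Mina: 11:40–13:30, 13:50–15:30, 16:30–17:00.
Jamal ∩ Mina ∩ Kira: 11:40–13:10, 14:10–14:40, 15:00–15:30, 16:30–17:00.
Windows ≥ 90 min: 11:40–13:10.

11:40–13:10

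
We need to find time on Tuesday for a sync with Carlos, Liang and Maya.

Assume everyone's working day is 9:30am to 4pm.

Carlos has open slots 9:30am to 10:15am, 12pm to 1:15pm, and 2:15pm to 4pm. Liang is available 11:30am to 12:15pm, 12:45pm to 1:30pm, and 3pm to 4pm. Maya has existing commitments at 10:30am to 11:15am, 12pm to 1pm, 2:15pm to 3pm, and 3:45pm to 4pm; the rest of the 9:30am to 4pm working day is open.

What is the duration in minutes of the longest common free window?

Maya free within 09:30–16:00: 09:30–10:30, 11:15–12:00, 13:00–14:15, 15:00–15:45.
Carlos ∩ Liang: 12:00–12:15, 12:45–13:15, 15:00–16:00.
Carlos ∩ Liang ∩ Maya: 13:00–13:15, 15:00–15:45.
Common window lengths: 15, 45 min; longest is 45.

45 minutes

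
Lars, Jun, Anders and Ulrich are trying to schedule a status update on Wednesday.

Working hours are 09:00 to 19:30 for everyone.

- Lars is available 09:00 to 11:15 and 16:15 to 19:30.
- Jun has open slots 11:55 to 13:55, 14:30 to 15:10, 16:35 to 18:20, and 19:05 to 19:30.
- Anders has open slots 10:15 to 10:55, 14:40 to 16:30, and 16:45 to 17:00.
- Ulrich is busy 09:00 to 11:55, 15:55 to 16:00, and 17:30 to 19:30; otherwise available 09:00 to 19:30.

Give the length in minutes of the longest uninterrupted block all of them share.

Ulrich free within 09:00–19:30: 11:55–15:55, 16:00–17:30.
Lars ∩ Jun: 16:35–18:20, 19:05–19:30.
Lars ∩ Jun ∩ Anders: 16:45–17:00.
Lars ∩ Jun ∩ Anders ∩ Ulrich: 16:45–17:00.
Single common window of 15 minutes.

15 minutes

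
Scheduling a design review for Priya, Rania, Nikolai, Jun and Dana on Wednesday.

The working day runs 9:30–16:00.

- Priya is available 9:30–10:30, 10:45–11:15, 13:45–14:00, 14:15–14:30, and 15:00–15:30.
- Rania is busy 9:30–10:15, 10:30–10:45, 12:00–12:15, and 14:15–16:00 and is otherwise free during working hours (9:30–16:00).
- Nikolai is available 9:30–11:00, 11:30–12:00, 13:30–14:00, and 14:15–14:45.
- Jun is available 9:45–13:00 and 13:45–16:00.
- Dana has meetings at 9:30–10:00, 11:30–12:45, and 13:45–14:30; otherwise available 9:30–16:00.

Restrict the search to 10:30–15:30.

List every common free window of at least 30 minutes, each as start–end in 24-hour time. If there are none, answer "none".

none

Rania free within 09:30–16:00: 10:15–10:30, 10:45–12:00, 12:15–14:15.
Dana free within 09:30–16:00: 10:00–11:30, 12:45–13:45, 14:30–16:00.
Priya ∩ Rania: 10:15–10:30, 10:45–11:15, 13:45–14:00.
Priya ∩ Rania ∩ Nikolai: 10:15–10:30, 10:45–11:00, 13:45–14:00.
Priya ∩ Rania ∩ Nikolai ∩ Jun: 10:15–10:30, 10:45–11:00, 13:45–14:00.
Priya ∩ Rania ∩ Nikolai ∩ Jun ∩ Dana: 10:15–10:30, 10:45–11:00.
Restricted to 10:30–15:30: 10:45–11:00.
Windows ≥ 30 min: (none).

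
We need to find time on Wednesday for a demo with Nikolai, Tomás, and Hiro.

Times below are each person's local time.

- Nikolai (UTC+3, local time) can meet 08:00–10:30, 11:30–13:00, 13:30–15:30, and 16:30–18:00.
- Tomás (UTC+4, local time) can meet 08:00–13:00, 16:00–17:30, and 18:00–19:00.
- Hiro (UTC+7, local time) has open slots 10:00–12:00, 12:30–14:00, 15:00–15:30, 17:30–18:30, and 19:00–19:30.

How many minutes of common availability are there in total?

120 minutes

Nikolai → UTC: 05:00–07:30, 08:30–10:00, 10:30–12:30, 13:30–15:00.
Tomás → UTC: 04:00–09:00, 12:00–13:30, 14:00–15:00.
Hiro → UTC: 03:00–05:00, 05:30–07:00, 08:00–08:30, 10:30–11:30, 12:00–12:30.
Nikolai ∩ Tomás: 05:00–07:30, 08:30–09:00, 12:00–12:30, 14:00–15:00.
Nikolai ∩ Tomás ∩ Hiro: 05:30–07:00, 12:00–12:30.
Total common minutes: 90 + 30 = 120.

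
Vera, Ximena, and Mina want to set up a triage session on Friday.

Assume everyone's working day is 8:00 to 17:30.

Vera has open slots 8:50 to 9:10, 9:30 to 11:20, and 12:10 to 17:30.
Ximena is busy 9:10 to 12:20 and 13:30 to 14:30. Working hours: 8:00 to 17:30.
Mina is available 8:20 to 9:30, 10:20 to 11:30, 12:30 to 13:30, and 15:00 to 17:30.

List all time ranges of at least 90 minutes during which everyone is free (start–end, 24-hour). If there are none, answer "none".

15:00–17:30

Ximena free within 08:00–17:30: 08:00–09:10, 12:20–13:30, 14:30–17:30.
Vera ∩ Ximena: 08:50–09:10, 12:20–13:30, 14:30–17:30.
Vera ∩ Ximena ∩ Mina: 08:50–09:10, 12:30–13:30, 15:00–17:30.
Windows ≥ 90 min: 15:00–17:30.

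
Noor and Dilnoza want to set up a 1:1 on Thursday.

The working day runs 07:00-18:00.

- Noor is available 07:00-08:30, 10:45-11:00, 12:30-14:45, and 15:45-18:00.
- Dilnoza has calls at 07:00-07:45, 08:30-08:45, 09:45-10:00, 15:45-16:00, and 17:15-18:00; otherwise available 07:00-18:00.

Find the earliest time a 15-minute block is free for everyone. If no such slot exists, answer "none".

Dilnoza free within 07:00–18:00: 07:45–08:30, 08:45–09:45, 10:00–15:45, 16:00–17:15.
Noor ∩ Dilnoza: 07:45–08:30, 10:45–11:00, 12:30–14:45, 16:00–17:15.
Windows ≥ 15 min: 07:45–08:30, 10:45–11:00, 12:30–14:45, 16:00–17:15.
Earliest such window starts at 07:45.

07:45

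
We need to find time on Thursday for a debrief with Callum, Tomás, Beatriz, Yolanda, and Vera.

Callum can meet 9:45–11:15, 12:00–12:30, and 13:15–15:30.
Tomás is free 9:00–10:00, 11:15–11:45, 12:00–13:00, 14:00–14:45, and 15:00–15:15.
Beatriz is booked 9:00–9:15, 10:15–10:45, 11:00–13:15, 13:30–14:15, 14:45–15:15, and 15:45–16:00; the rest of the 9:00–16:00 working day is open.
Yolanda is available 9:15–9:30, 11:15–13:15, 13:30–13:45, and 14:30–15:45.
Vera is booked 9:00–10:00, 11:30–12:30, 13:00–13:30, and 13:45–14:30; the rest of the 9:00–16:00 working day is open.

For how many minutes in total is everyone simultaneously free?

15 minutes

Beatriz free within 09:00–16:00: 09:15–10:15, 10:45–11:00, 13:15–13:30, 14:15–14:45, 15:15–15:45.
Vera free within 09:00–16:00: 10:00–11:30, 12:30–13:00, 13:30–13:45, 14:30–16:00.
Callum ∩ Tomás: 09:45–10:00, 12:00–12:30, 14:00–14:45, 15:00–15:15.
Callum ∩ Tomás ∩ Beatriz: 09:45–10:00, 14:15–14:45.
Callum ∩ Tomás ∩ Beatriz ∩ Yolanda: 14:30–14:45.
Callum ∩ Tomás ∩ Beatriz ∩ Yolanda ∩ Vera: 14:30–14:45.
Total common minutes: 15.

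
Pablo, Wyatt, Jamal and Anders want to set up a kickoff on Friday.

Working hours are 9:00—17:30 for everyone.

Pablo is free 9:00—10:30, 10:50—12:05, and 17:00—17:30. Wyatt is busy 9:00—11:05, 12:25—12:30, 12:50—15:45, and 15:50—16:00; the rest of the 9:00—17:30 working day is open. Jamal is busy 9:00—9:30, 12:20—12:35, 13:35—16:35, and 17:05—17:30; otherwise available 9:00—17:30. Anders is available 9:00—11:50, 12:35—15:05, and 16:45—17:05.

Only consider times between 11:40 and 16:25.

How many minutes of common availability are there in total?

Wyatt free within 09:00–17:30: 11:05–12:25, 12:30–12:50, 15:45–15:50, 16:00–17:30.
Jamal free within 09:00–17:30: 09:30–12:20, 12:35–13:35, 16:35–17:05.
Pablo ∩ Wyatt: 11:05–12:05, 17:00–17:30.
Pablo ∩ Wyatt ∩ Jamal: 11:05–12:05, 17:00–17:05.
Pablo ∩ Wyatt ∩ Jamal ∩ Anders: 11:05–11:50, 17:00–17:05.
Restricted to 11:40–16:25: 11:40–11:50.
Total common minutes: 10.

10 minutes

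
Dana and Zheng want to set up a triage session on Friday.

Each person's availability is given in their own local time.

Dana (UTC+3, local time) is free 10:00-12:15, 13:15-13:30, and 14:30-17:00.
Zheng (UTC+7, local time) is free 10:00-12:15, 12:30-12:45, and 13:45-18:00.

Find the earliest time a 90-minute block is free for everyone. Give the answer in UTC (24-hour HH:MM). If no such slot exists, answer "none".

07:00

Dana → UTC: 07:00–09:15, 10:15–10:30, 11:30–14:00.
Zheng → UTC: 03:00–05:15, 05:30–05:45, 06:45–11:00.
Dana ∩ Zheng: 07:00–09:15, 10:15–10:30.
Windows ≥ 90 min: 07:00–09:15.
Earliest such window starts at 07:00.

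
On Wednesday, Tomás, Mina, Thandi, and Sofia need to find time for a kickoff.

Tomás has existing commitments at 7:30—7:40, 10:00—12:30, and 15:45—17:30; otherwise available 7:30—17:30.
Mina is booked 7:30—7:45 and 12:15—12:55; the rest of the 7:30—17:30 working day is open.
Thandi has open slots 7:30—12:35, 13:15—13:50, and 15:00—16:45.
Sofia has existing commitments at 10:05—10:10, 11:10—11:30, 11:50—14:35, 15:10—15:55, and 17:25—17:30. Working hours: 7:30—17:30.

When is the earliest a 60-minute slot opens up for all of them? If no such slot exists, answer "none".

Tomás free within 07:30–17:30: 07:40–10:00, 12:30–15:45.
Mina free within 07:30–17:30: 07:45–12:15, 12:55–17:30.
Sofia free within 07:30–17:30: 07:30–10:05, 10:10–11:10, 11:30–11:50, 14:35–15:10, 15:55–17:25.
Tomás ∩ Mina: 07:45–10:00, 12:55–15:45.
Tomás ∩ Mina ∩ Thandi: 07:45–10:00, 13:15–13:50, 15:00–15:45.
Tomás ∩ Mina ∩ Thandi ∩ Sofia: 07:45–10:00, 15:00–15:10.
Windows ≥ 60 min: 07:45–10:00.
Earliest such window starts at 07:45.

07:45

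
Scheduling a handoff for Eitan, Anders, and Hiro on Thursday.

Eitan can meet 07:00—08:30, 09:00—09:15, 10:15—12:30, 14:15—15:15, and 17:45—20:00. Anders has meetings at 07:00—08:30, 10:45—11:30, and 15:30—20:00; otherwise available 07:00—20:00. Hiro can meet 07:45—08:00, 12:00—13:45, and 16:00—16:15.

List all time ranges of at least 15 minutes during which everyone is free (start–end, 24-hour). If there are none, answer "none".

Anders free within 07:00–20:00: 08:30–10:45, 11:30–15:30.
Eitan ∩ Anders: 09:00–09:15, 10:15–10:45, 11:30–12:30, 14:15–15:15.
Eitan ∩ Anders ∩ Hiro: 12:00–12:30.
Windows ≥ 15 min: 12:00–12:30.

12:00–12:30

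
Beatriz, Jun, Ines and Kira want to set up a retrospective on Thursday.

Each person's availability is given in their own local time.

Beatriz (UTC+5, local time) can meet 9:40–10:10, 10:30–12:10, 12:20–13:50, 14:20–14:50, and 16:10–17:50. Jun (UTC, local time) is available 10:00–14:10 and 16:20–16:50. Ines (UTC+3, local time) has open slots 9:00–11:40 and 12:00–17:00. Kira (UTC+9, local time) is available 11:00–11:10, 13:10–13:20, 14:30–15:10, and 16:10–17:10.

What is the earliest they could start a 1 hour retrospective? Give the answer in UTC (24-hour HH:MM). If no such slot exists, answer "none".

none

Beatriz → UTC: 04:40–05:10, 05:30–07:10, 07:20–08:50, 09:20–09:50, 11:10–12:50.
Jun → UTC: 10:00–14:10, 16:20–16:50.
Ines → UTC: 06:00–08:40, 09:00–14:00.
Kira → UTC: 02:00–02:10, 04:10–04:20, 05:30–06:10, 07:10–08:10.
Beatriz ∩ Jun: 11:10–12:50.
Beatriz ∩ Jun ∩ Ines: 11:10–12:50.
Beatriz ∩ Jun ∩ Ines ∩ Kira: (none).
Windows ≥ 60 min: (none).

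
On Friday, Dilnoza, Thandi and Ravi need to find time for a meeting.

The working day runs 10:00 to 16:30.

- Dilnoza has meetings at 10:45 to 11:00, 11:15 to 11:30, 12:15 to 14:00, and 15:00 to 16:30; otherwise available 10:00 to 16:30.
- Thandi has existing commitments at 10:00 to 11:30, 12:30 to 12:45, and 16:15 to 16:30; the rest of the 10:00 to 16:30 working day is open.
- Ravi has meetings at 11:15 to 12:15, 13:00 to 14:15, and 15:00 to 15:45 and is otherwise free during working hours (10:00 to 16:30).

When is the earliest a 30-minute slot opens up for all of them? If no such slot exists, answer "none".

Dilnoza free within 10:00–16:30: 10:00–10:45, 11:00–11:15, 11:30–12:15, 14:00–15:00.
Thandi free within 10:00–16:30: 11:30–12:30, 12:45–16:15.
Ravi free within 10:00–16:30: 10:00–11:15, 12:15–13:00, 14:15–15:00, 15:45–16:30.
Dilnoza ∩ Thandi: 11:30–12:15, 14:00–15:00.
Dilnoza ∩ Thandi ∩ Ravi: 14:15–15:00.
Windows ≥ 30 min: 14:15–15:00.
Earliest such window starts at 14:15.

14:15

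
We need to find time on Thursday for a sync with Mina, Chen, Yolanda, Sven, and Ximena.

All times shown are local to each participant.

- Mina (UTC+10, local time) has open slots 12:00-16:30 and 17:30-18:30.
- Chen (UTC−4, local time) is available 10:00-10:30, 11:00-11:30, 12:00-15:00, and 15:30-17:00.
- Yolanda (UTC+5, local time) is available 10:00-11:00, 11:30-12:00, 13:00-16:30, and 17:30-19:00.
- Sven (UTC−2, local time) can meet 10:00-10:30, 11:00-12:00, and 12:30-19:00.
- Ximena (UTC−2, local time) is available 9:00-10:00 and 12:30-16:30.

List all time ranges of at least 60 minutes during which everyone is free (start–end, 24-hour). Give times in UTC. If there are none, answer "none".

none

Mina → UTC: 02:00–06:30, 07:30–08:30.
Chen → UTC: 14:00–14:30, 15:00–15:30, 16:00–19:00, 19:30–21:00.
Yolanda → UTC: 05:00–06:00, 06:30–07:00, 08:00–11:30, 12:30–14:00.
Sven → UTC: 12:00–12:30, 13:00–14:00, 14:30–21:00.
Ximena → UTC: 11:00–12:00, 14:30–18:30.
Mina ∩ Chen: (none).
Mina ∩ Chen ∩ Yolanda: (none).
Mina ∩ Chen ∩ Yolanda ∩ Sven: (none).
Mina ∩ Chen ∩ Yolanda ∩ Sven ∩ Ximena: (none).
Windows ≥ 60 min: (none).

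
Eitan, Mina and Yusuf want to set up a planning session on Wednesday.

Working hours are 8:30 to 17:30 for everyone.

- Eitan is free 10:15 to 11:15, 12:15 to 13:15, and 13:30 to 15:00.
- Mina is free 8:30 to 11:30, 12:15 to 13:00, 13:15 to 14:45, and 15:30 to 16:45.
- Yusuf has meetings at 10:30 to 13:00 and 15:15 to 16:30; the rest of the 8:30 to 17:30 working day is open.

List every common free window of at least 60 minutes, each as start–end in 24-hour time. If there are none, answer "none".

13:30–14:45

Yusuf free within 08:30–17:30: 08:30–10:30, 13:00–15:15, 16:30–17:30.
Eitan ∩ Mina: 10:15–11:15, 12:15–13:00, 13:30–14:45.
Eitan ∩ Mina ∩ Yusuf: 10:15–10:30, 13:30–14:45.
Windows ≥ 60 min: 13:30–14:45.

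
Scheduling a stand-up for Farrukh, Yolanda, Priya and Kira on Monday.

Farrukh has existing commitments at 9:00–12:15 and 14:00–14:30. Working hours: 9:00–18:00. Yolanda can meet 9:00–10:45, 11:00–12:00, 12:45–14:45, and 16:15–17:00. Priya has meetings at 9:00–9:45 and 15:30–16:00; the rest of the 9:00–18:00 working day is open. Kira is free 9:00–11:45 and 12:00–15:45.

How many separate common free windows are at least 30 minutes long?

1

Farrukh free within 09:00–18:00: 12:15–14:00, 14:30–18:00.
Priya free within 09:00–18:00: 09:45–15:30, 16:00–18:00.
Farrukh ∩ Yolanda: 12:45–14:00, 14:30–14:45, 16:15–17:00.
Farrukh ∩ Yolanda ∩ Priya: 12:45–14:00, 14:30–14:45, 16:15–17:00.
Farrukh ∩ Yolanda ∩ Priya ∩ Kira: 12:45–14:00, 14:30–14:45.
Windows ≥ 30 min: 12:45–14:00.
That's 1 window.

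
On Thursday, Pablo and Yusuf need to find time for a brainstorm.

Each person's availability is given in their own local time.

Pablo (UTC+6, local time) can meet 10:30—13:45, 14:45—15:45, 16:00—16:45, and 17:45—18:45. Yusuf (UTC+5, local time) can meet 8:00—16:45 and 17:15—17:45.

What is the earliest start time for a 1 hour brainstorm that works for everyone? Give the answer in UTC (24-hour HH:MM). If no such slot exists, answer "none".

04:30

Pablo → UTC: 04:30–07:45, 08:45–09:45, 10:00–10:45, 11:45–12:45.
Yusuf → UTC: 03:00–11:45, 12:15–12:45.
Pablo ∩ Yusuf: 04:30–07:45, 08:45–09:45, 10:00–10:45, 12:15–12:45.
Windows ≥ 60 min: 04:30–07:45, 08:45–09:45.
Earliest such window starts at 04:30.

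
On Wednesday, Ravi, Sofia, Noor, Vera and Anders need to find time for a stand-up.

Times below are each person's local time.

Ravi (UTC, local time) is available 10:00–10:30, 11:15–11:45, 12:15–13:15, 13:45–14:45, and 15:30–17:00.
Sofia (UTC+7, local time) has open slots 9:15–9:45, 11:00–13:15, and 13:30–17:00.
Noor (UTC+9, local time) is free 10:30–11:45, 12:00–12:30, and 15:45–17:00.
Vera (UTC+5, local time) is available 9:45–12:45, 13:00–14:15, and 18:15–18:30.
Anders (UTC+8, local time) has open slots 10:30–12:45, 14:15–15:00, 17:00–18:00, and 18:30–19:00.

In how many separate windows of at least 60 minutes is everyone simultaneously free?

Ravi → UTC: 10:00–10:30, 11:15–11:45, 12:15–13:15, 13:45–14:45, 15:30–17:00.
Sofia → UTC: 02:15–02:45, 04:00–06:15, 06:30–10:00.
Noor → UTC: 01:30–02:45, 03:00–03:30, 06:45–08:00.
Vera → UTC: 04:45–07:45, 08:00–09:15, 13:15–13:30.
Anders → UTC: 02:30–04:45, 06:15–07:00, 09:00–10:00, 10:30–11:00.
Ravi ∩ Sofia: (none).
Ravi ∩ Sofia ∩ Noor: (none).
Ravi ∩ Sofia ∩ Noor ∩ Vera: (none).
Ravi ∩ Sofia ∩ Noor ∩ Vera ∩ Anders: (none).
Windows ≥ 60 min: (none).
That's 0 windows.

0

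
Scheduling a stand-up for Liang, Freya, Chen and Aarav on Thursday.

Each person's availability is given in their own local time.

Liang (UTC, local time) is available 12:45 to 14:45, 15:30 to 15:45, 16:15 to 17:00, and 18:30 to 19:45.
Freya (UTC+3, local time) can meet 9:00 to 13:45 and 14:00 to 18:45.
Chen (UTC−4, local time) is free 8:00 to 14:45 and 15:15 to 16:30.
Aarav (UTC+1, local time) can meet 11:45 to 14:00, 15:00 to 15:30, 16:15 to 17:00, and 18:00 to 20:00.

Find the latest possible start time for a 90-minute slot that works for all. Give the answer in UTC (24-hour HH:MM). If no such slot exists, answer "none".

none

Liang → UTC: 12:45–14:45, 15:30–15:45, 16:15–17:00, 18:30–19:45.
Freya → UTC: 06:00–10:45, 11:00–15:45.
Chen → UTC: 12:00–18:45, 19:15–20:30.
Aarav → UTC: 10:45–13:00, 14:00–14:30, 15:15–16:00, 17:00–19:00.
Liang ∩ Freya: 12:45–14:45, 15:30–15:45.
Liang ∩ Freya ∩ Chen: 12:45–14:45, 15:30–15:45.
Liang ∩ Freya ∩ Chen ∩ Aarav: 12:45–13:00, 14:00–14:30, 15:30–15:45.
Windows ≥ 90 min: (none).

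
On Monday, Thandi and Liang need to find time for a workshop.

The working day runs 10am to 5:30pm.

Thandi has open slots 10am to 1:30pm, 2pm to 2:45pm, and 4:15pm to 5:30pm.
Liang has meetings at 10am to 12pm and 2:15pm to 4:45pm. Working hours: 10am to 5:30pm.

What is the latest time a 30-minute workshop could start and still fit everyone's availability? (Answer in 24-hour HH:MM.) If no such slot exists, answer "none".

17:00

Liang free within 10:00–17:30: 12:00–14:15, 16:45–17:30.
Thandi ∩ Liang: 12:00–13:30, 14:00–14:15, 16:45–17:30.
Windows ≥ 30 min: 12:00–13:30, 16:45–17:30.
Latest start in the last window 16:45–17:30 is 17:30 − 30 min = 17:00.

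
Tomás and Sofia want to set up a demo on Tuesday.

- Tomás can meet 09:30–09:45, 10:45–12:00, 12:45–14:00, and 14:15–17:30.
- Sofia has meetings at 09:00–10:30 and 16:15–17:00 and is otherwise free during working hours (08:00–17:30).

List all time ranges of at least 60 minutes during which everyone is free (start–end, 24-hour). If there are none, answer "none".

10:45–12:00, 12:45–14:00, 14:15–16:15

Sofia free within 08:00–17:30: 08:00–09:00, 10:30–16:15, 17:00–17:30.
Tomás ∩ Sofia: 10:45–12:00, 12:45–14:00, 14:15–16:15, 17:00–17:30.
Windows ≥ 60 min: 10:45–12:00, 12:45–14:00, 14:15–16:15.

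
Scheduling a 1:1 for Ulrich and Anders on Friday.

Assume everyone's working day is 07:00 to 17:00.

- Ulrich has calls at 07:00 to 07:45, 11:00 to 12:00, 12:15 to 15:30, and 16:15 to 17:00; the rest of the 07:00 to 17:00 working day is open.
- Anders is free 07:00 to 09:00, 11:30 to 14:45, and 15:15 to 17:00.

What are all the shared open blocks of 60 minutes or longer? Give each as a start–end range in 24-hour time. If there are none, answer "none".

Ulrich free within 07:00–17:00: 07:45–11:00, 12:00–12:15, 15:30–16:15.
Ulrich ∩ Anders: 07:45–09:00, 12:00–12:15, 15:30–16:15.
Windows ≥ 60 min: 07:45–09:00.

07:45–09:00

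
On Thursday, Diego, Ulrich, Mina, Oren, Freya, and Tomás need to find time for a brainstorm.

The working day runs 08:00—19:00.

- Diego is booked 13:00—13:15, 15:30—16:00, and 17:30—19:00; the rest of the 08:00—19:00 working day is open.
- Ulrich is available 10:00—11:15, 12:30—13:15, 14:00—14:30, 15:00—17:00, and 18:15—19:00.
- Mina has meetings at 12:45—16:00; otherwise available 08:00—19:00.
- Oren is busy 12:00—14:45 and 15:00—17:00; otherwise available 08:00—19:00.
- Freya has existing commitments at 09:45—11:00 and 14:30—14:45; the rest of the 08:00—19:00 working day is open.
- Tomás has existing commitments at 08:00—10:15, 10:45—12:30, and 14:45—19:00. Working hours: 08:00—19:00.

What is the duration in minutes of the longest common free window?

0 minutes

Diego free within 08:00–19:00: 08:00–13:00, 13:15–15:30, 16:00–17:30.
Mina free within 08:00–19:00: 08:00–12:45, 16:00–19:00.
Oren free within 08:00–19:00: 08:00–12:00, 14:45–15:00, 17:00–19:00.
Freya free within 08:00–19:00: 08:00–09:45, 11:00–14:30, 14:45–19:00.
Tomás free within 08:00–19:00: 10:15–10:45, 12:30–14:45.
Diego ∩ Ulrich: 10:00–11:15, 12:30–13:00, 14:00–14:30, 15:00–15:30, 16:00–17:00.
Diego ∩ Ulrich ∩ Mina: 10:00–11:15, 12:30–12:45, 16:00–17:00.
Diego ∩ Ulrich ∩ Mina ∩ Oren: 10:00–11:15.
Diego ∩ Ulrich ∩ Mina ∩ Oren ∩ Freya: 11:00–11:15.
Diego ∩ Ulrich ∩ Mina ∩ Oren ∩ Freya ∩ Tomás: (none).
No common window.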